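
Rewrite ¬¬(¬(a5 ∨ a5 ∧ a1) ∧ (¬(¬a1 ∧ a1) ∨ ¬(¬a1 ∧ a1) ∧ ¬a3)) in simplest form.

¬¬(¬(a5 ∨ a5 ∧ a1) ∧ (¬(¬a1 ∧ a1) ∨ ¬(¬a1 ∧ a1) ∧ ¬a3))
= ¬¬(¬(a5 ∨ a5 ∧ a1) ∧ ¬(¬a1 ∧ a1))   — absorption
= ¬¬(¬a5 ∧ ¬(¬a1 ∧ a1))   — absorption
= ¬(a5 ∨ ¬a1 ∧ a1)   — De Morgan
= ¬a5   — complement / identity

¬a5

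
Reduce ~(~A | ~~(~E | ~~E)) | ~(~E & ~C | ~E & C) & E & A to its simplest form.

~(~A | ~~(~E | ~~E)) | ~(~E & ~C | ~E & C) & E & A
= ~(~A | ~(E & ~E)) | ~(~E & ~C | ~E & C) & E & A   — De Morgan
= ~(~A | ~(E & ~E)) | ~~E & E & A   — distribution
= A & E & ~E | ~~E & E & A   — De Morgan
= (E & ~E | ~~E & E) & A   — distribution
= (E & ~E | E & E) & A   — double negation
= E & A   — distribution

E & A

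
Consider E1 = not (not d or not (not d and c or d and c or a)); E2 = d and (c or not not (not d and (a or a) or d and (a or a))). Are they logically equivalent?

E1: not (not d or not (not d and c or d and c or a))
    = d and (not d and c or d and c or a)   [De Morgan]
    = d and (c or a)   [distribution]
E2: d and (c or not not (not d and (a or a) or d and (a or a)))
    = d and (c or not not (a or a))   [distribution]
    = d and (c or not not a)   [idempotence]
    = d and (c or a)   [double negation]
Both reduce to d and (c or a), so they are equivalent.

Yes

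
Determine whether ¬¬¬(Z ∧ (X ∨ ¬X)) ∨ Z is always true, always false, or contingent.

¬¬¬(Z ∧ (X ∨ ¬X)) ∨ Z
= ¬(Z ∧ (X ∨ ¬X)) ∨ Z   — double negation
= ¬Z ∨ Z   — complement / identity
= True   — complement

always true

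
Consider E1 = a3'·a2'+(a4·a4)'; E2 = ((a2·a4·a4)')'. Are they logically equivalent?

No

E1: a3'·a2'+(a4·a4)'
    = a3'·a2'+a4'
E2: ((a2·a4·a4)')'
    = a2·a4·a4
    = a2·a4
These differ: at a2=0, a3=0, a4=0, E1 = 1 but E2 = 0.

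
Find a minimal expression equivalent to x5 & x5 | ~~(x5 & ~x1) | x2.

x5 | x2

x5 & x5 | ~~(x5 & ~x1) | x2
= x5 & x5 | x5 & ~x1 | x2
= (x5 | ~x1) & x5 | x2
= x5 | x2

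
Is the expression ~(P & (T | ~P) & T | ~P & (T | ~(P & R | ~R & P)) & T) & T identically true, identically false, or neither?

identically false

~(P & (T | ~P) & T | ~P & (T | ~(P & R | ~R & P)) & T) & T
= ~(P & (T | ~P) & T | ~P & (T | ~P) & T) & T   [distribution]
= ~((T | ~P) & T) & T   [distribution]
= ~T & T   [absorption]
= 0   [complement]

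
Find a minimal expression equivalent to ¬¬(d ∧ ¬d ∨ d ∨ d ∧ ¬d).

¬¬(d ∧ ¬d ∨ d ∨ d ∧ ¬d)
= ¬¬(d ∨ d ∧ ¬d)   (complement / identity)
= ¬¬d   (complement / identity)
= d   (double negation)

d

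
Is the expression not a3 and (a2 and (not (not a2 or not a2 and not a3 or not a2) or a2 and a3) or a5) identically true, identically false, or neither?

not a3 and (a2 and (not (not a2 or not a2 and not a3 or not a2) or a2 and a3) or a5)
= not a3 and (a2 and (not (not a2 or not a2) or a2 and a3) or a5)
= not a3 and (a2 and (a2 and a2 or a2 and a3) or a5)
= not a3 and (a2 and (a2 or a3) and a2 or a5)
= not a3 and (a2 and a2 or a5)
= not a3 and (a2 or a5)
This depends on a2, a3, a5, so it is not a constant.

neither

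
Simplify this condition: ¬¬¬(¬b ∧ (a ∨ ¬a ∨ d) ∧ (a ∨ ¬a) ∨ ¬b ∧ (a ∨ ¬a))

b

¬¬¬(¬b ∧ (a ∨ ¬a ∨ d) ∧ (a ∨ ¬a) ∨ ¬b ∧ (a ∨ ¬a))
= ¬¬¬(¬b ∧ (a ∨ ¬a) ∨ ¬b ∧ (a ∨ ¬a))   — absorption
= ¬¬¬(¬b ∧ (a ∨ ¬a))   — idempotence
= ¬¬¬¬b   — complement / identity
= ¬¬b   — double negation
= b   — double negation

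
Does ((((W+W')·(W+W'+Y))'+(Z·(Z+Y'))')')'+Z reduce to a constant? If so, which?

((((W+W')·(W+W'+Y))'+(Z·(Z+Y'))')')'+Z
= (((W+W')'+(Z·(Z+Y'))')')'+Z
= (((W+W')'+Z')')'+Z
= ((W+W')·Z)'+Z
= Z'+Z
= 1

yes, True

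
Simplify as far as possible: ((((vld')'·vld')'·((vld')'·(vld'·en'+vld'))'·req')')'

req'

((((vld')'·vld')'·((vld')'·(vld'·en'+vld'))'·req')')'
= ((((vld')'·vld')'·((vld')'·vld')'·req')')'   (absorption)
= ((((vld')'·vld')'·req')')'   (idempotence)
= ((vld')'·vld'+req)'   (De Morgan)
= (vld·vld'+req)'   (double negation)
= req'   (complement / identity)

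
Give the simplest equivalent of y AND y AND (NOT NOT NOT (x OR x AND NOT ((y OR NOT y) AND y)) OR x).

y AND y AND (NOT NOT NOT (x OR x AND NOT ((y OR NOT y) AND y)) OR x)
= y AND y AND (NOT (x OR x AND NOT ((y OR NOT y) AND y)) OR x)   (double negation)
= y AND y AND (NOT (x OR x AND NOT y) OR x)   (complement / identity)
= y AND y AND (NOT x OR x)   (absorption)
= y AND y   (complement / identity)
= y   (idempotence)

y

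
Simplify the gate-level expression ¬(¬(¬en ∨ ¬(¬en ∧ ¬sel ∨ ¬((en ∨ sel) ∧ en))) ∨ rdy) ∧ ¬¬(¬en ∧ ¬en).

¬(¬(¬en ∨ ¬(¬en ∧ ¬sel ∨ ¬((en ∨ sel) ∧ en))) ∨ rdy) ∧ ¬¬(¬en ∧ ¬en)
= ¬(¬(¬en ∨ ¬(¬en ∧ ¬sel ∨ ¬((en ∨ sel) ∧ en))) ∨ rdy) ∧ ¬¬¬en   (idempotence)
= ¬(en ∧ (¬en ∧ ¬sel ∨ ¬((en ∨ sel) ∧ en)) ∨ rdy) ∧ ¬¬¬en   (De Morgan)
= ¬(en ∧ (¬en ∧ ¬sel ∨ ¬en) ∨ rdy) ∧ ¬¬¬en   (absorption)
= ¬(en ∧ ¬en ∨ rdy) ∧ ¬¬¬en   (absorption)
= ¬(en ∧ ¬en ∨ rdy) ∧ ¬en   (double negation)
= ¬rdy ∧ ¬en   (complement / identity)

¬rdy ∧ ¬en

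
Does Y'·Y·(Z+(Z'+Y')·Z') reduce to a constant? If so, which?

Y'·Y·(Z+(Z'+Y')·Z')
= Y'·Y·(Z+Z')
= Y'·Y
= 0

yes, False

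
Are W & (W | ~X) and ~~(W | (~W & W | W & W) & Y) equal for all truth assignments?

E1: W & (W | ~X)
    = W   [absorption]
E2: ~~(W | (~W & W | W & W) & Y)
    = ~~(W | W & Y)   [distribution]
    = ~~W   [absorption]
    = W   [double negation]
Both reduce to W, so they are equivalent.

Yes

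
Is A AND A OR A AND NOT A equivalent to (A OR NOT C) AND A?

E1: A AND A OR A AND NOT A
    = A
E2: (A OR NOT C) AND A
    = A
Both reduce to A, so they are equivalent.

Yes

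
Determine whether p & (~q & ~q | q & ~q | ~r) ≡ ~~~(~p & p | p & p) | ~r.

E1: p & (~q & ~q | q & ~q | ~r)
    = p & (~q | ~r)   — distribution
E2: ~~~(~p & p | p & p) | ~r
    = ~~~p | ~r   — distribution
    = ~p | ~r   — double negation
These differ: at p=0, q=0, r=0, E1 = 0 but E2 = 1.

No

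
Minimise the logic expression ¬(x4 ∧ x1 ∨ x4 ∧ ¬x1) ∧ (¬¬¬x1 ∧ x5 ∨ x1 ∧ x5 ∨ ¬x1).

¬x4 ∧ (x5 ∨ ¬x1)

¬(x4 ∧ x1 ∨ x4 ∧ ¬x1) ∧ (¬¬¬x1 ∧ x5 ∨ x1 ∧ x5 ∨ ¬x1)
= ¬x4 ∧ (¬¬¬x1 ∧ x5 ∨ x1 ∧ x5 ∨ ¬x1)   (distribution)
= ¬x4 ∧ ((¬¬¬x1 ∨ x1) ∧ x5 ∨ ¬x1)   (distribution)
= ¬x4 ∧ ((¬x1 ∨ x1) ∧ x5 ∨ ¬x1)   (double negation)
= ¬x4 ∧ (x5 ∨ ¬x1)   (complement / identity)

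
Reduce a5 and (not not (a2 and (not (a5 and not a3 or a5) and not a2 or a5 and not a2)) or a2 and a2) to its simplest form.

a5 and (not not (a2 and (not (a5 and not a3 or a5) and not a2 or a5 and not a2)) or a2 and a2)
= a5 and (not not (a2 and (not a5 and not a2 or a5 and not a2)) or a2 and a2)   [absorption]
= a5 and (not not (a2 and not a2) or a2 and a2)   [distribution]
= a5 and (a2 and not a2 or a2 and a2)   [double negation]
= a5 and a2   [distribution]

a5 and a2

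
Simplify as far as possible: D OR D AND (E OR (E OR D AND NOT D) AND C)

D OR D AND (E OR (E OR D AND NOT D) AND C)
= D OR D AND (E OR E AND C)
= D OR D AND E
= D

D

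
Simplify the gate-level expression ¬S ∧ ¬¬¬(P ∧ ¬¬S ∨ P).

¬S ∧ ¬P

¬S ∧ ¬¬¬(P ∧ ¬¬S ∨ P)
= ¬S ∧ ¬¬¬(P ∧ S ∨ P)   [double negation]
= ¬S ∧ ¬¬¬P   [absorption]
= ¬S ∧ ¬P   [double negation]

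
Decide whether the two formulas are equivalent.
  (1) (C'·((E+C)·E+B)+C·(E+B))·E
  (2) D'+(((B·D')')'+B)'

No

E1: (C'·((E+C)·E+B)+C·(E+B))·E
    = (C'·(E+B)+C·(E+B))·E   [absorption]
    = (E+B)·E   [distribution]
    = E   [absorption]
E2: D'+(((B·D')')'+B)'
    = D'+(B·D'+B)'   [double negation]
    = D'+B'   [absorption]
These differ: at B=0, C=0, D=0, E=0, E1 = 0 but E2 = 1.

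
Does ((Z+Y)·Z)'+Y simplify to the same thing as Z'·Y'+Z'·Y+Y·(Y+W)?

E1: ((Z+Y)·Z)'+Y
    = Z'+Y   [absorption]
E2: Z'·Y'+Z'·Y+Y·(Y+W)
    = Z'+Y·(Y+W)   [distribution]
    = Z'+Y   [absorption]
Both reduce to Z'+Y, so they are equivalent.

Yes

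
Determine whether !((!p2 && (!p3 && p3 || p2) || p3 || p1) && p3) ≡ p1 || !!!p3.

No

E1: !((!p2 && (!p3 && p3 || p2) || p3 || p1) && p3)
    = !((!p2 && p2 || p3 || p1) && p3)   [complement / identity]
    = !((p3 || p1) && p3)   [complement / identity]
    = !p3   [absorption]
E2: p1 || !!!p3
    = p1 || !p3   [double negation]
These differ: at p1=1, p2=1, p3=1, E1 = 0 but E2 = 1.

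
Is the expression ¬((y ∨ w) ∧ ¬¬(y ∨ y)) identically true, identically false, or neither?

neither

¬((y ∨ w) ∧ ¬¬(y ∨ y))
= ¬((y ∨ w) ∧ (y ∨ y))   (double negation)
= ¬((y ∨ w) ∧ y)   (idempotence)
= ¬y   (absorption)
This depends on y, so it is not a constant.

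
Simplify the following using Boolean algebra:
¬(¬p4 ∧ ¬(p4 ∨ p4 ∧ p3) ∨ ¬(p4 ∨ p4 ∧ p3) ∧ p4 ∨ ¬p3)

¬(¬p4 ∧ ¬(p4 ∨ p4 ∧ p3) ∨ ¬(p4 ∨ p4 ∧ p3) ∧ p4 ∨ ¬p3)
= ¬(¬(p4 ∨ p4 ∧ p3) ∨ ¬p3)   [distribution]
= ¬(¬p4 ∨ ¬p3)   [absorption]
= p4 ∧ p3   [De Morgan]

p4 ∧ p3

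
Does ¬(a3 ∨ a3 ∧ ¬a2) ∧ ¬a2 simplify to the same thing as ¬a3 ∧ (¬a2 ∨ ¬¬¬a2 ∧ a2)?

Yes

E1: ¬(a3 ∨ a3 ∧ ¬a2) ∧ ¬a2
    = ¬a3 ∧ ¬a2
E2: ¬a3 ∧ (¬a2 ∨ ¬¬¬a2 ∧ a2)
    = ¬a3 ∧ (¬a2 ∨ ¬a2 ∧ a2)
    = ¬a3 ∧ ¬a2
Both reduce to ¬a3 ∧ ¬a2, so they are equivalent.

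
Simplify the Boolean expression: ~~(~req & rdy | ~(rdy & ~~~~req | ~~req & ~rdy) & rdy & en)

~~(~req & rdy | ~(rdy & ~~~~req | ~~req & ~rdy) & rdy & en)
= ~req & rdy | ~(rdy & ~~~~req | ~~req & ~rdy) & rdy & en   [double negation]
= ~req & rdy | ~(rdy & ~~req | ~~req & ~rdy) & rdy & en   [double negation]
= ~req & rdy | ~~~req & rdy & en   [distribution]
= ~req & rdy | ~req & rdy & en   [double negation]
= ~req & rdy   [absorption]

~req & rdy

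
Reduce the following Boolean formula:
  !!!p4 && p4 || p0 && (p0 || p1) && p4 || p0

p0

!!!p4 && p4 || p0 && (p0 || p1) && p4 || p0
= !!!p4 && p4 || p0 && p4 || p0
= !p4 && p4 || p0 && p4 || p0
= p0 && p4 || p0
= p0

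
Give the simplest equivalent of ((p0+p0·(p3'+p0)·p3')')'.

((p0+p0·(p3'+p0)·p3')')'
= p0+p0·(p3'+p0)·p3'   — double negation
= p0+p0·p3'   — absorption
= p0   — absorption

p0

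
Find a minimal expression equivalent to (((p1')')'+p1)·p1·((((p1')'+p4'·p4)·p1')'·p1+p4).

p1

(((p1')')'+p1)·p1·((((p1')'+p4'·p4)·p1')'·p1+p4)
= (((p1')')'+p1)·p1·(((p1')'·p1')'·p1+p4)
= (((p1')')'+p1)·p1·((p1'+p1)·p1+p4)
= (p1'+p1)·p1·((p1'+p1)·p1+p4)
= (p1'+p1)·p1
= p1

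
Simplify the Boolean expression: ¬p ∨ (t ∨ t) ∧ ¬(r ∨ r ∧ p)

¬p ∨ t ∧ ¬r

¬p ∨ (t ∨ t) ∧ ¬(r ∨ r ∧ p)
= ¬p ∨ t ∧ ¬(r ∨ r ∧ p)   (idempotence)
= ¬p ∨ t ∧ ¬r   (absorption)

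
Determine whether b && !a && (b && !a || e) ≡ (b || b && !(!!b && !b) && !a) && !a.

Yes

E1: b && !a && (b && !a || e)
    = b && !a   [absorption]
E2: (b || b && !(!!b && !b) && !a) && !a
    = (b || b && (!b || b) && !a) && !a   [De Morgan]
    = (b || b && !a) && !a   [complement / identity]
    = b && !a   [absorption]
Both reduce to b && !a, so they are equivalent.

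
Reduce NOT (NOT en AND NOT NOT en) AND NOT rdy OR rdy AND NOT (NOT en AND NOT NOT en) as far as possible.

NOT (NOT en AND NOT NOT en) AND NOT rdy OR rdy AND NOT (NOT en AND NOT NOT en)
= NOT (NOT en AND NOT NOT en)   [distribution]
= en OR NOT en   [De Morgan]
= TRUE   [complement]

TRUE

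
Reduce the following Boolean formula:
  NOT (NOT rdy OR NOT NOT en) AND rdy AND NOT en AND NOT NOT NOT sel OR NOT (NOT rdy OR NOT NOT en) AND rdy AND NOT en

NOT (NOT rdy OR NOT NOT en) AND rdy AND NOT en AND NOT NOT NOT sel OR NOT (NOT rdy OR NOT NOT en) AND rdy AND NOT en
= NOT (NOT rdy OR NOT NOT en) AND rdy AND NOT en AND NOT sel OR NOT (NOT rdy OR NOT NOT en) AND rdy AND NOT en   — double negation
= NOT (NOT rdy OR NOT NOT en) AND rdy AND NOT en   — absorption
= rdy AND NOT en AND rdy AND NOT en   — De Morgan
= rdy AND NOT en   — idempotence

rdy AND NOT en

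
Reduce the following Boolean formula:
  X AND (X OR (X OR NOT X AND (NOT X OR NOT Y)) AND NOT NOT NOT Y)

X

X AND (X OR (X OR NOT X AND (NOT X OR NOT Y)) AND NOT NOT NOT Y)
= X AND (X OR (X OR NOT X) AND NOT NOT NOT Y)   — absorption
= X AND (X OR NOT NOT NOT Y)   — complement / identity
= X AND (X OR NOT Y)   — double negation
= X   — absorption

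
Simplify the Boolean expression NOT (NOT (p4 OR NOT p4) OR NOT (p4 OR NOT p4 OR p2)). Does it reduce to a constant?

NOT (NOT (p4 OR NOT p4) OR NOT (p4 OR NOT p4 OR p2))
= (p4 OR NOT p4) AND (p4 OR NOT p4 OR p2)
= p4 OR NOT p4
= TRUE

TRUE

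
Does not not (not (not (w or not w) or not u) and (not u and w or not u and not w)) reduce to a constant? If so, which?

not not (not (not (w or not w) or not u) and (not u and w or not u and not w))
= not not (not (not (w or not w) or not u) and not u)   [distribution]
= not (not (w or not w) or not u) and not u   [double negation]
= (w or not w) and u and not u   [De Morgan]
= u and not u   [complement / identity]
= False   [complement]

yes, False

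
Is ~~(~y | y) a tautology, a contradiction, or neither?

~~(~y | y)
= ~y | y   — double negation
= 1   — complement

tautology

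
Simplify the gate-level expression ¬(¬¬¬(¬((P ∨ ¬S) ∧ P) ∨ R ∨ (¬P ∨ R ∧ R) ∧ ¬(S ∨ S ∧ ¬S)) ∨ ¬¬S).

(¬P ∨ R) ∧ ¬S

¬(¬¬¬(¬((P ∨ ¬S) ∧ P) ∨ R ∨ (¬P ∨ R ∧ R) ∧ ¬(S ∨ S ∧ ¬S)) ∨ ¬¬S)
= ¬¬(¬((P ∨ ¬S) ∧ P) ∨ R ∨ (¬P ∨ R ∧ R) ∧ ¬(S ∨ S ∧ ¬S)) ∧ ¬S   — De Morgan
= ¬¬(¬((P ∨ ¬S) ∧ P) ∨ R ∨ (¬P ∨ R) ∧ ¬(S ∨ S ∧ ¬S)) ∧ ¬S   — idempotence
= ¬¬(¬P ∨ R ∨ (¬P ∨ R) ∧ ¬(S ∨ S ∧ ¬S)) ∧ ¬S   — absorption
= ¬¬(¬P ∨ R ∨ (¬P ∨ R) ∧ ¬S) ∧ ¬S   — complement / identity
= ¬¬(¬P ∨ R) ∧ ¬S   — absorption
= (¬P ∨ R) ∧ ¬S   — double negation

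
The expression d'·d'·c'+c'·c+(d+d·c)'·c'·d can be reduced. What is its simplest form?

d'·d'·c'+c'·c+(d+d·c)'·c'·d
= d'·d'·c'+c'·c+d'·c'·d   — absorption
= d'·d'·c'+d'·c'·d   — complement / identity
= d'·c'   — distribution

d'·c'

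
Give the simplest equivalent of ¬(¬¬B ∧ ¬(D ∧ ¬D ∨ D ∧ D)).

¬(¬¬B ∧ ¬(D ∧ ¬D ∨ D ∧ D))
= ¬(¬¬B ∧ ¬D)   (distribution)
= ¬B ∨ D   (De Morgan)

¬B ∨ D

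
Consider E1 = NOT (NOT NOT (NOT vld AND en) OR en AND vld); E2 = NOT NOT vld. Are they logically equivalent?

No

E1: NOT (NOT NOT (NOT vld AND en) OR en AND vld)
    = NOT (NOT vld AND en OR en AND vld)   [double negation]
    = NOT en   [distribution]
E2: NOT NOT vld
    = vld   [double negation]
These differ: at en=0, vld=0, E1 = 1 but E2 = 0.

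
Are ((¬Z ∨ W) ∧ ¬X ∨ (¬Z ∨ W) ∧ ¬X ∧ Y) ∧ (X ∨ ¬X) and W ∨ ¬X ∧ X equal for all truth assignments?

No

E1: ((¬Z ∨ W) ∧ ¬X ∨ (¬Z ∨ W) ∧ ¬X ∧ Y) ∧ (X ∨ ¬X)
    = (¬Z ∨ W) ∧ ¬X ∨ (¬Z ∨ W) ∧ ¬X ∧ Y
    = (¬Z ∨ W) ∧ ¬X
E2: W ∨ ¬X ∧ X
    = W
These differ: at W=1, X=1, Y=0, Z=1, E1 = 0 but E2 = 1.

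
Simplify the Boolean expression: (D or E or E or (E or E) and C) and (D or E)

(D or E or E or (E or E) and C) and (D or E)
= (D or E or E) and (D or E)
= (D or E) and (D or E)
= D or E and E
= D or E

D or E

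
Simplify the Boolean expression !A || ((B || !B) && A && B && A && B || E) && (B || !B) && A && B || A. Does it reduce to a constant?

true

!A || ((B || !B) && A && B && A && B || E) && (B || !B) && A && B || A
= !A || ((B || !B) && A && B || E) && (B || !B) && A && B || A   (idempotence)
= !A || (B || !B) && A && B || A   (absorption)
= !A || A && B || A   (complement / identity)
= !A || A   (absorption)
= true   (complement)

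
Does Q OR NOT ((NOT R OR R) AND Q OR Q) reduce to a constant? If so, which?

Q OR NOT ((NOT R OR R) AND Q OR Q)
= Q OR NOT (Q OR Q)   — complement / identity
= Q OR NOT Q   — idempotence
= TRUE   — complement

yes, True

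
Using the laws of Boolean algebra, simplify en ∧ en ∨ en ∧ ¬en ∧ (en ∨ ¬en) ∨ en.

en

en ∧ en ∨ en ∧ ¬en ∧ (en ∨ ¬en) ∨ en
= en ∧ en ∨ en ∧ ¬en ∨ en   [complement / identity]
= en ∨ en   [distribution]
= en   [idempotence]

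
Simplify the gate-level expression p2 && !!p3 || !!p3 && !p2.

p2 && !!p3 || !!p3 && !p2
= !!p3   — distribution
= p3   — double negation

p3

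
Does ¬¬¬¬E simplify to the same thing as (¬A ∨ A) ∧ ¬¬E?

E1: ¬¬¬¬E
    = ¬¬E   — double negation
    = E   — double negation
E2: (¬A ∨ A) ∧ ¬¬E
    = ¬¬E   — complement / identity
    = E   — double negation
Both reduce to E, so they are equivalent.

Yes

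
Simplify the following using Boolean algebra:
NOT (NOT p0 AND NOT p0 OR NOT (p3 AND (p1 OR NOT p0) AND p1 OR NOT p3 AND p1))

p0 AND p1

NOT (NOT p0 AND NOT p0 OR NOT (p3 AND (p1 OR NOT p0) AND p1 OR NOT p3 AND p1))
= NOT (NOT p0 AND NOT p0 OR NOT (p3 AND p1 OR NOT p3 AND p1))   (absorption)
= NOT (NOT p0 AND NOT p0 OR NOT p1)   (distribution)
= NOT (NOT p0 OR NOT p1)   (idempotence)
= p0 AND p1   (De Morgan)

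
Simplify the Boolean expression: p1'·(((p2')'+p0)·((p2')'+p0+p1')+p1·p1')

p1'·(((p2')'+p0)·((p2')'+p0+p1')+p1·p1')
= p1'·((p2')'+p0+p1·p1')   [absorption]
= p1'·(p2+p0+p1·p1')   [double negation]
= p1'·(p2+p0)   [complement / identity]

p1'·(p2+p0)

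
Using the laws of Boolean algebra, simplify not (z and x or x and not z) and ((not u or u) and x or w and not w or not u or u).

not (z and x or x and not z) and ((not u or u) and x or w and not w or not u or u)
= not x and ((not u or u) and x or w and not w or not u or u)
= not x and ((not u or u) and x or not u or u)
= not x and (not u or u)
= not x

not x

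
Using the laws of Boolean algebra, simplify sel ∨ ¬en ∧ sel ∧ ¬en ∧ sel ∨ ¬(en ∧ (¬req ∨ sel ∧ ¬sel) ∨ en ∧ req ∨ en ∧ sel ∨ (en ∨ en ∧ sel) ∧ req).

sel ∨ ¬en ∧ sel ∧ ¬en ∧ sel ∨ ¬(en ∧ (¬req ∨ sel ∧ ¬sel) ∨ en ∧ req ∨ en ∧ sel ∨ (en ∨ en ∧ sel) ∧ req)
= sel ∨ ¬en ∧ sel ∧ ¬en ∧ sel ∨ ¬(en ∧ ¬req ∨ en ∧ req ∨ en ∧ sel ∨ (en ∨ en ∧ sel) ∧ req)   — complement / identity
= sel ∨ ¬en ∧ sel ∨ ¬(en ∧ ¬req ∨ en ∧ req ∨ en ∧ sel ∨ (en ∨ en ∧ sel) ∧ req)   — idempotence
= sel ∨ ¬en ∧ sel ∨ ¬(en ∨ en ∧ sel ∨ (en ∨ en ∧ sel) ∧ req)   — distribution
= sel ∨ ¬en ∧ sel ∨ ¬(en ∨ en ∧ sel)   — absorption
= sel ∨ ¬en ∧ sel ∨ ¬en   — absorption
= sel ∨ ¬en   — absorption

sel ∨ ¬en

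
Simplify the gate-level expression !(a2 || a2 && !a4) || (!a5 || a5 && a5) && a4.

!(a2 || a2 && !a4) || (!a5 || a5 && a5) && a4
= !(a2 || a2 && !a4) || (!a5 || a5) && a4
= !(a2 || a2 && !a4) || a4
= !a2 || a4

!a2 || a4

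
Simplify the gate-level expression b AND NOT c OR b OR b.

b AND NOT c OR b OR b
= b OR b   (absorption)
= b   (idempotence)

b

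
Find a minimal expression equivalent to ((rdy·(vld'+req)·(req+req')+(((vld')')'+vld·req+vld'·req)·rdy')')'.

vld'+req

((rdy·(vld'+req)·(req+req')+(((vld')')'+vld·req+vld'·req)·rdy')')'
= ((rdy·(vld'+req)+(((vld')')'+vld·req+vld'·req)·rdy')')'   (complement / identity)
= ((rdy·(vld'+req)+(((vld')')'+req)·rdy')')'   (distribution)
= ((rdy·(vld'+req)+(vld'+req)·rdy')')'   (double negation)
= ((vld'+req)')'   (distribution)
= vld'+req   (double negation)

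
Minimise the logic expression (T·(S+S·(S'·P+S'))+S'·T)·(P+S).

(T·(S+S·(S'·P+S'))+S'·T)·(P+S)
= (T·(S+S·S')+S'·T)·(P+S)   (absorption)
= (T·S+S'·T)·(P+S)   (complement / identity)
= T·(P+S)   (distribution)

T·(P+S)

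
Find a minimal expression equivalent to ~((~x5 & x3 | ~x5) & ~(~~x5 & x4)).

x5

~((~x5 & x3 | ~x5) & ~(~~x5 & x4))
= ~(~x5 & ~(~~x5 & x4))
= ~(~x5 & ~(x5 & x4))
= x5 | x5 & x4
= x5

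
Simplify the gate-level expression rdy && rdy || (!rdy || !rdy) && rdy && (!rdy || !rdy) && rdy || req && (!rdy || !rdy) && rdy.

rdy && rdy || (!rdy || !rdy) && rdy && (!rdy || !rdy) && rdy || req && (!rdy || !rdy) && rdy
= rdy && rdy || (!rdy || !rdy) && rdy && ((!rdy || !rdy) && rdy || req)   — distribution
= rdy && rdy || (!rdy || !rdy) && rdy   — absorption
= rdy && rdy || !rdy && rdy   — idempotence
= rdy   — distribution

rdy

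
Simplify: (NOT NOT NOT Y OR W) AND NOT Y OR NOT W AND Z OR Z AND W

(NOT NOT NOT Y OR W) AND NOT Y OR NOT W AND Z OR Z AND W
= (NOT NOT NOT Y OR W) AND NOT Y OR Z   [distribution]
= (NOT Y OR W) AND NOT Y OR Z   [double negation]
= NOT Y OR Z   [absorption]

NOT Y OR Z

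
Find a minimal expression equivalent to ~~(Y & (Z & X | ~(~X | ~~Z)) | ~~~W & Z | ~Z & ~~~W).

Y & X | ~W

~~(Y & (Z & X | ~(~X | ~~Z)) | ~~~W & Z | ~Z & ~~~W)
= ~~(Y & (Z & X | X & ~Z) | ~~~W & Z | ~Z & ~~~W)   (De Morgan)
= ~~(Y & (Z & X | X & ~Z) | ~~~W)   (distribution)
= ~~(Y & X | ~~~W)   (distribution)
= Y & X | ~~~W   (double negation)
= Y & X | ~W   (double negation)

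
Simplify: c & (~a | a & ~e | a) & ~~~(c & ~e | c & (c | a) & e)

0

c & (~a | a & ~e | a) & ~~~(c & ~e | c & (c | a) & e)
= c & (~a | a) & ~~~(c & ~e | c & (c | a) & e)   — absorption
= c & (~a | a) & ~(c & ~e | c & (c | a) & e)   — double negation
= c & (~a | a) & ~(c & ~e | c & e)   — absorption
= c & ~(c & ~e | c & e)   — complement / identity
= c & ~c   — distribution
= 0   — complement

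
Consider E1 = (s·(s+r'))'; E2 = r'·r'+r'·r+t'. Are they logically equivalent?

E1: (s·(s+r'))'
    = s'   — absorption
E2: r'·r'+r'·r+t'
    = r'+t'   — distribution
These differ: at r=0, s=1, t=0, E1 = 0 but E2 = 1.

No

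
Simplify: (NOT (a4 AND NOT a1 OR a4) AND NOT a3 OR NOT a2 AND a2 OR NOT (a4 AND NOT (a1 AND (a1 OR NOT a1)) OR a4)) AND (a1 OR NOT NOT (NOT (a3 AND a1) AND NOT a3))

NOT a4 AND (a1 OR NOT a3)

(NOT (a4 AND NOT a1 OR a4) AND NOT a3 OR NOT a2 AND a2 OR NOT (a4 AND NOT (a1 AND (a1 OR NOT a1)) OR a4)) AND (a1 OR NOT NOT (NOT (a3 AND a1) AND NOT a3))
= (NOT (a4 AND NOT a1 OR a4) AND NOT a3 OR NOT a2 AND a2 OR NOT (a4 AND NOT (a1 AND (a1 OR NOT a1)) OR a4)) AND (a1 OR NOT (a3 AND a1 OR a3))   — De Morgan
= (NOT (a4 AND NOT a1 OR a4) AND NOT a3 OR NOT a2 AND a2 OR NOT (a4 AND NOT a1 OR a4)) AND (a1 OR NOT (a3 AND a1 OR a3))   — complement / identity
= (NOT (a4 AND NOT a1 OR a4) AND NOT a3 OR NOT a2 AND a2 OR NOT (a4 AND NOT a1 OR a4)) AND (a1 OR NOT a3)   — absorption
= (NOT (a4 AND NOT a1 OR a4) AND NOT a3 OR NOT (a4 AND NOT a1 OR a4)) AND (a1 OR NOT a3)   — complement / identity
= NOT (a4 AND NOT a1 OR a4) AND (a1 OR NOT a3)   — absorption
= NOT a4 AND (a1 OR NOT a3)   — absorption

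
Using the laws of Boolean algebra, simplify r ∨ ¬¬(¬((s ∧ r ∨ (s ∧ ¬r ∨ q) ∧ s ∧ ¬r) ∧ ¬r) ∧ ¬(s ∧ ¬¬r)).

r ∨ ¬¬(¬((s ∧ r ∨ (s ∧ ¬r ∨ q) ∧ s ∧ ¬r) ∧ ¬r) ∧ ¬(s ∧ ¬¬r))
= r ∨ ¬¬(¬((s ∧ r ∨ s ∧ ¬r) ∧ ¬r) ∧ ¬(s ∧ ¬¬r))
= r ∨ ¬¬(¬((s ∧ r ∨ s ∧ ¬r) ∧ ¬r) ∧ ¬(s ∧ r))
= r ∨ ¬((s ∧ r ∨ s ∧ ¬r) ∧ ¬r ∨ s ∧ r)
= r ∨ ¬(s ∧ ¬r ∨ s ∧ r)
= r ∨ ¬s

r ∨ ¬s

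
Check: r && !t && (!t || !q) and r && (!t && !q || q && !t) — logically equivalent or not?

Yes

E1: r && !t && (!t || !q)
    = r && !t   — absorption
E2: r && (!t && !q || q && !t)
    = r && !t   — distribution
Both reduce to r && !t, so they are equivalent.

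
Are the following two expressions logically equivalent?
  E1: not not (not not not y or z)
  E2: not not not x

No

E1: not not (not not not y or z)
    = not not not y or z   (double negation)
    = not y or z   (double negation)
E2: not not not x
    = not x   (double negation)
These differ: at x=1, y=0, z=0, E1 = 1 but E2 = 0.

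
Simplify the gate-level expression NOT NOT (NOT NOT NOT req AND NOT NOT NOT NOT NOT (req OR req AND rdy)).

NOT NOT (NOT NOT NOT req AND NOT NOT NOT NOT NOT (req OR req AND rdy))
= NOT NOT (NOT NOT NOT req AND NOT NOT NOT NOT NOT req)   [absorption]
= NOT NOT (NOT NOT NOT req AND NOT NOT NOT req)   [double negation]
= NOT NOT NOT NOT NOT req   [idempotence]
= NOT NOT NOT req   [double negation]
= NOT req   [double negation]

NOT req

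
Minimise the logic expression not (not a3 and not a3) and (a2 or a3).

a3

not (not a3 and not a3) and (a2 or a3)
= (a3 or a3) and (a2 or a3)   [De Morgan]
= a3 or a3 and a2   [distribution]
= a3   [absorption]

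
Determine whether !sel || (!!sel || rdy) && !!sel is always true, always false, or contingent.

!sel || (!!sel || rdy) && !!sel
= !sel || !!sel   (absorption)
= !sel || sel   (double negation)
= true   (complement)

always true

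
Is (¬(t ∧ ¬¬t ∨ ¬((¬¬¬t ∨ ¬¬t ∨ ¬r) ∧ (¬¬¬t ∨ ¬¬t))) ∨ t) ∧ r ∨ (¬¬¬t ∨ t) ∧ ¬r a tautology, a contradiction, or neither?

(¬(t ∧ ¬¬t ∨ ¬((¬¬¬t ∨ ¬¬t ∨ ¬r) ∧ (¬¬¬t ∨ ¬¬t))) ∨ t) ∧ r ∨ (¬¬¬t ∨ t) ∧ ¬r
= (¬(t ∧ ¬¬t ∨ ¬(¬¬¬t ∨ ¬¬t)) ∨ t) ∧ r ∨ (¬¬¬t ∨ t) ∧ ¬r   — absorption
= (¬(t ∧ ¬¬t ∨ ¬¬t ∧ ¬t) ∨ t) ∧ r ∨ (¬¬¬t ∨ t) ∧ ¬r   — De Morgan
= (¬¬¬t ∨ t) ∧ r ∨ (¬¬¬t ∨ t) ∧ ¬r   — distribution
= ¬¬¬t ∨ t   — distribution
= ¬t ∨ t   — double negation
= True   — complement

tautology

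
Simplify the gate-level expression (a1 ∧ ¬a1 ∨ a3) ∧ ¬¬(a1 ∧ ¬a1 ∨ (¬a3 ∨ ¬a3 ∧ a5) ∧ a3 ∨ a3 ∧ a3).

(a1 ∧ ¬a1 ∨ a3) ∧ ¬¬(a1 ∧ ¬a1 ∨ (¬a3 ∨ ¬a3 ∧ a5) ∧ a3 ∨ a3 ∧ a3)
= (a1 ∧ ¬a1 ∨ a3) ∧ ¬¬(a1 ∧ ¬a1 ∨ ¬a3 ∧ a3 ∨ a3 ∧ a3)   (absorption)
= (a1 ∧ ¬a1 ∨ a3) ∧ ¬¬(a1 ∧ ¬a1 ∨ a3)   (distribution)
= (a1 ∧ ¬a1 ∨ a3) ∧ (a1 ∧ ¬a1 ∨ a3)   (double negation)
= a1 ∧ ¬a1 ∨ a3   (idempotence)
= a3   (complement / identity)

a3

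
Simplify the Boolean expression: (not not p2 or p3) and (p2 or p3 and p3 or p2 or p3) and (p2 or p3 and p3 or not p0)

p3 or p2

(not not p2 or p3) and (p2 or p3 and p3 or p2 or p3) and (p2 or p3 and p3 or not p0)
= (not not p2 or p3) and (p2 or p3 and p3 or (p2 or p3) and not p0)   [distribution]
= (not not p2 or p3) and (p2 or p3 or (p2 or p3) and not p0)   [idempotence]
= (p2 or p3) and (p2 or p3 or (p2 or p3) and not p0)   [double negation]
= (p2 or p3) and (p2 or p3)   [absorption]
= p3 or p2 and p2   [distribution]
= p3 or p2   [idempotence]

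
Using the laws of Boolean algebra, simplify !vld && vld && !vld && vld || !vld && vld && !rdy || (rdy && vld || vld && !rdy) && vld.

!vld && vld && !vld && vld || !vld && vld && !rdy || (rdy && vld || vld && !rdy) && vld
= (!vld && vld || !rdy) && !vld && vld || (rdy && vld || vld && !rdy) && vld   — distribution
= (!vld && vld || !rdy) && !vld && vld || vld && vld   — distribution
= !vld && vld || vld && vld   — absorption
= vld   — distribution

vld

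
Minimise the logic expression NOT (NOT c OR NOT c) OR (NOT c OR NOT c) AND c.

c

NOT (NOT c OR NOT c) OR (NOT c OR NOT c) AND c
= c AND c OR (NOT c OR NOT c) AND c   — De Morgan
= c AND c OR NOT c AND c   — idempotence
= c AND (c OR NOT c)   — distribution
= c   — complement / identity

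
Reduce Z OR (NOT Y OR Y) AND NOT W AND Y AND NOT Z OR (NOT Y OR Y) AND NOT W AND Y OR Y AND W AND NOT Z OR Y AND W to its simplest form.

Z OR (NOT Y OR Y) AND NOT W AND Y AND NOT Z OR (NOT Y OR Y) AND NOT W AND Y OR Y AND W AND NOT Z OR Y AND W
= Z OR (NOT Y OR Y) AND NOT W AND Y OR Y AND W AND NOT Z OR Y AND W   (absorption)
= Z OR NOT W AND Y OR Y AND W AND NOT Z OR Y AND W   (complement / identity)
= Z OR NOT W AND Y OR Y AND W   (absorption)
= Z OR Y   (distribution)

Z OR Y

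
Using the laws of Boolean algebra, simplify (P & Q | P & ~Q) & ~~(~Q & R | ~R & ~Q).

(P & Q | P & ~Q) & ~~(~Q & R | ~R & ~Q)
= (P & Q | P & ~Q) & ~~~Q   (distribution)
= P & ~~~Q   (distribution)
= P & ~Q   (double negation)

P & ~Q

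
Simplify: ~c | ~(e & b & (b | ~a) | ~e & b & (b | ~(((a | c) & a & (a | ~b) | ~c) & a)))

~c | ~b

~c | ~(e & b & (b | ~a) | ~e & b & (b | ~(((a | c) & a & (a | ~b) | ~c) & a)))
= ~c | ~(e & b & (b | ~a) | ~e & b & (b | ~(((a | c) & a | ~c) & a)))
= ~c | ~(e & b & (b | ~a) | ~e & b & (b | ~((a | ~c) & a)))
= ~c | ~(e & b & (b | ~a) | ~e & b & (b | ~a))
= ~c | ~(b & (b | ~a))
= ~c | ~b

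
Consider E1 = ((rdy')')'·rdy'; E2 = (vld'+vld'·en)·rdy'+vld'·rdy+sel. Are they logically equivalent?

E1: ((rdy')')'·rdy'
    = rdy'·rdy'
    = rdy'
E2: (vld'+vld'·en)·rdy'+vld'·rdy+sel
    = vld'·rdy'+vld'·rdy+sel
    = vld'+sel
These differ: at en=1, rdy=1, sel=1, vld=0, E1 = 0 but E2 = 1.

No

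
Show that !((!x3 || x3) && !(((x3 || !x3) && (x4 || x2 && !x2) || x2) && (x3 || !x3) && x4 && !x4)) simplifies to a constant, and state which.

false

!((!x3 || x3) && !(((x3 || !x3) && (x4 || x2 && !x2) || x2) && (x3 || !x3) && x4 && !x4))
= !((!x3 || x3) && !(((x3 || !x3) && x4 || x2) && (x3 || !x3) && x4 && !x4))   (complement / identity)
= !((!x3 || x3) && !((x3 || !x3) && x4 && !x4))   (absorption)
= !((!x3 || x3) && !(x4 && !x4))   (complement / identity)
= !!(x4 && !x4)   (complement / identity)
= x4 && !x4   (double negation)
= false   (complement)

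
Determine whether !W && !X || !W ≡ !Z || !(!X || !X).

No

E1: !W && !X || !W
    = !W   — absorption
E2: !Z || !(!X || !X)
    = !Z || !!X   — idempotence
    = !Z || X   — double negation
These differ: at W=1, X=1, Z=0, E1 = 0 but E2 = 1.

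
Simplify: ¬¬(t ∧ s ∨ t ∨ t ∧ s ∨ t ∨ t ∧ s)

t

¬¬(t ∧ s ∨ t ∨ t ∧ s ∨ t ∨ t ∧ s)
= ¬¬(t ∧ s ∨ t ∨ t ∧ s ∨ t)   (absorption)
= ¬¬(t ∧ s ∨ t)   (idempotence)
= ¬¬t   (absorption)
= t   (double negation)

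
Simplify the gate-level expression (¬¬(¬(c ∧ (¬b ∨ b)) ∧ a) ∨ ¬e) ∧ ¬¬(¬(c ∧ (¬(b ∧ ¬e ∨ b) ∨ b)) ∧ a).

¬c ∧ a

(¬¬(¬(c ∧ (¬b ∨ b)) ∧ a) ∨ ¬e) ∧ ¬¬(¬(c ∧ (¬(b ∧ ¬e ∨ b) ∨ b)) ∧ a)
= (¬¬(¬(c ∧ (¬b ∨ b)) ∧ a) ∨ ¬e) ∧ ¬¬(¬(c ∧ (¬b ∨ b)) ∧ a)   [absorption]
= ¬¬(¬(c ∧ (¬b ∨ b)) ∧ a)   [absorption]
= ¬(c ∧ (¬b ∨ b)) ∧ a   [double negation]
= ¬c ∧ a   [complement / identity]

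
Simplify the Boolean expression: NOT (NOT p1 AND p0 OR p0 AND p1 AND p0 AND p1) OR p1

NOT p0 OR p1

NOT (NOT p1 AND p0 OR p0 AND p1 AND p0 AND p1) OR p1
= NOT (NOT p1 AND p0 OR p0 AND p1) OR p1   [idempotence]
= NOT p0 OR p1   [distribution]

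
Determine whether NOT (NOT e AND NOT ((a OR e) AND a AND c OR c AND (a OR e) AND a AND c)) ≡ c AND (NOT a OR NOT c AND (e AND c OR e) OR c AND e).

No

E1: NOT (NOT e AND NOT ((a OR e) AND a AND c OR c AND (a OR e) AND a AND c))
    = NOT (NOT e AND NOT (c AND ((a OR e) AND a OR (a OR e) AND a AND c)))
    = NOT (NOT e AND NOT (c AND (a OR e) AND a))
    = NOT (NOT e AND NOT (c AND a))
    = e OR c AND a
E2: c AND (NOT a OR NOT c AND (e AND c OR e) OR c AND e)
    = c AND (NOT a OR NOT c AND e OR c AND e)
    = c AND (NOT a OR e)
These differ: at a=0, c=0, e=1, E1 = 1 but E2 = 0.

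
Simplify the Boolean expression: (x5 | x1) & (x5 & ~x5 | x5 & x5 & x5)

x5

(x5 | x1) & (x5 & ~x5 | x5 & x5 & x5)
= (x5 | x1) & (x5 & ~x5 | x5 & x5)   (idempotence)
= (x5 | x1) & x5   (distribution)
= x5   (absorption)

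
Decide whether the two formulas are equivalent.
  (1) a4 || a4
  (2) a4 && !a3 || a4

Yes

E1: a4 || a4
    = a4   [idempotence]
E2: a4 && !a3 || a4
    = a4   [absorption]
Both reduce to a4, so they are equivalent.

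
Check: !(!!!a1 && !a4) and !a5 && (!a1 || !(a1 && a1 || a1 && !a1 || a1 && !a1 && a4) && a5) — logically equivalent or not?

E1: !(!!!a1 && !a4)
    = !!a1 || a4   (De Morgan)
    = a1 || a4   (double negation)
E2: !a5 && (!a1 || !(a1 && a1 || a1 && !a1 || a1 && !a1 && a4) && a5)
    = !a5 && (!a1 || !(a1 && a1 || a1 && !a1) && a5)   (absorption)
    = !a5 && (!a1 || !a1 && a5)   (distribution)
    = !a5 && !a1   (absorption)
These differ: at a1=1, a4=1, a5=1, E1 = 1 but E2 = 0.

No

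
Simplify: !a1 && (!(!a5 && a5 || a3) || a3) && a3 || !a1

!a1 && (!(!a5 && a5 || a3) || a3) && a3 || !a1
= !a1 && (!a3 || a3) && a3 || !a1   (complement / identity)
= !a1 && a3 || !a1   (complement / identity)
= !a1   (absorption)

!a1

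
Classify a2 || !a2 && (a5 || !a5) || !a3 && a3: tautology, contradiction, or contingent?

tautology

a2 || !a2 && (a5 || !a5) || !a3 && a3
= a2 || !a2 && (a5 || !a5)   — complement / identity
= a2 || !a2   — complement / identity
= true   — complement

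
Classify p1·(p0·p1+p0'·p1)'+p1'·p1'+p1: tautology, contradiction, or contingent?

p1·(p0·p1+p0'·p1)'+p1'·p1'+p1
= p1·p1'+p1'·p1'+p1   — distribution
= p1'·(p1+p1')+p1   — distribution
= p1'+p1   — complement / identity
= 1   — complement

tautology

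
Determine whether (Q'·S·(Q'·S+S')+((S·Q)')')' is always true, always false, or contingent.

(Q'·S·(Q'·S+S')+((S·Q)')')'
= (Q'·S+((S·Q)')')'   — absorption
= (Q'·S+S·Q)'   — double negation
= S'   — distribution
This depends on S, so it is not a constant.

contingent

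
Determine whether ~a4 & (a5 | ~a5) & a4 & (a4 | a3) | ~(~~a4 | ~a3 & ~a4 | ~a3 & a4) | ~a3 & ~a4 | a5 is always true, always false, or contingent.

contingent

~a4 & (a5 | ~a5) & a4 & (a4 | a3) | ~(~~a4 | ~a3 & ~a4 | ~a3 & a4) | ~a3 & ~a4 | a5
= ~a4 & a4 & (a4 | a3) | ~(~~a4 | ~a3 & ~a4 | ~a3 & a4) | ~a3 & ~a4 | a5
= ~a4 & a4 & (a4 | a3) | ~(~~a4 | ~a3) | ~a3 & ~a4 | a5
= ~a4 & a4 | ~(~~a4 | ~a3) | ~a3 & ~a4 | a5
= ~a4 & a4 | ~a4 & a3 | ~a3 & ~a4 | a5
= ~a4 & a3 | ~a3 & ~a4 | a5
= ~a4 | a5
This depends on a4, a5, so it is not a constant.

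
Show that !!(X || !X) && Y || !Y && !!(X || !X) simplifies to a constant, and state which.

true

!!(X || !X) && Y || !Y && !!(X || !X)
= !!(X || !X)   (distribution)
= X || !X   (double negation)
= true   (complement)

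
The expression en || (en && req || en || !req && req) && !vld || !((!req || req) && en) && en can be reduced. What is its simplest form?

en

en || (en && req || en || !req && req) && !vld || !((!req || req) && en) && en
= en || (en && req || en) && !vld || !((!req || req) && en) && en   [complement / identity]
= en || en && !vld || !((!req || req) && en) && en   [absorption]
= en || !((!req || req) && en) && en   [absorption]
= en || !en && en   [complement / identity]
= en   [complement / identity]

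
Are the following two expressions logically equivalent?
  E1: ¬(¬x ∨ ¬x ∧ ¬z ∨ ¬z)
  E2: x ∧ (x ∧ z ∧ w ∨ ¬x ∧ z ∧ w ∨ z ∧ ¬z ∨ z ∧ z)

E1: ¬(¬x ∨ ¬x ∧ ¬z ∨ ¬z)
    = ¬(¬x ∨ ¬z)
    = x ∧ z
E2: x ∧ (x ∧ z ∧ w ∨ ¬x ∧ z ∧ w ∨ z ∧ ¬z ∨ z ∧ z)
    = x ∧ (z ∧ w ∨ z ∧ ¬z ∨ z ∧ z)
    = x ∧ (z ∧ w ∨ z)
    = x ∧ z
Both reduce to x ∧ z, so they are equivalent.

Yes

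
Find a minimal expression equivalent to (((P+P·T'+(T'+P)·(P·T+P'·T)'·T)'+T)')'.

(((P+P·T'+(T'+P)·(P·T+P'·T)'·T)'+T)')'
= (((P+P·T'+(T'+P)·T'·T)'+T)')'   — distribution
= (((P+(T'+P)·T'·T)'+T)')'   — absorption
= (((P+T'·T)'+T)')'   — absorption
= (P+T'·T)'+T   — double negation
= P'+T   — complement / identity

P'+T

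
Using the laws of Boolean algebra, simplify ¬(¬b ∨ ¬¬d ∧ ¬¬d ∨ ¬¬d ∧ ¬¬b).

b ∧ ¬d

¬(¬b ∨ ¬¬d ∧ ¬¬d ∨ ¬¬d ∧ ¬¬b)
= ¬(¬b ∨ (¬¬d ∨ ¬¬b) ∧ ¬¬d)   — distribution
= ¬(¬b ∨ (¬¬d ∨ b) ∧ ¬¬d)   — double negation
= ¬(¬b ∨ ¬¬d)   — absorption
= b ∧ ¬d   — De Morgan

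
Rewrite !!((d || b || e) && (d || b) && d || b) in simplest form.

d || b

!!((d || b || e) && (d || b) && d || b)
= !!((d || b) && d || b)
= (d || b) && d || b
= d || b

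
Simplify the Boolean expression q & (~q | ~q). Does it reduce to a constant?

0

q & (~q | ~q)
= q & ~q   — idempotence
= 0   — complement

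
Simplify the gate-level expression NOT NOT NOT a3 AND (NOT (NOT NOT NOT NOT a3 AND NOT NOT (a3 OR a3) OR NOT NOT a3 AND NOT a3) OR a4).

NOT NOT NOT a3 AND (NOT (NOT NOT NOT NOT a3 AND NOT NOT (a3 OR a3) OR NOT NOT a3 AND NOT a3) OR a4)
= NOT NOT NOT a3 AND (NOT (NOT NOT a3 AND NOT NOT (a3 OR a3) OR NOT NOT a3 AND NOT a3) OR a4)   — double negation
= NOT NOT NOT a3 AND (NOT (NOT NOT a3 AND NOT NOT a3 OR NOT NOT a3 AND NOT a3) OR a4)   — idempotence
= NOT NOT NOT a3 AND (NOT (a3 AND NOT NOT a3 OR NOT NOT a3 AND NOT a3) OR a4)   — double negation
= NOT NOT NOT a3 AND (NOT NOT NOT a3 OR a4)   — distribution
= NOT NOT NOT a3   — absorption
= NOT a3   — double negation

NOT a3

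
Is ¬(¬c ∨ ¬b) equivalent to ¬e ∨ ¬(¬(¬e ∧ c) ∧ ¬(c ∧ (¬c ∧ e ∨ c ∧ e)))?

No

E1: ¬(¬c ∨ ¬b)
    = c ∧ b
E2: ¬e ∨ ¬(¬(¬e ∧ c) ∧ ¬(c ∧ (¬c ∧ e ∨ c ∧ e)))
    = ¬e ∨ ¬e ∧ c ∨ c ∧ (¬c ∧ e ∨ c ∧ e)
    = ¬e ∨ ¬e ∧ c ∨ c ∧ e
    = ¬e ∨ c
These differ: at b=0, c=1, e=0, E1 = 0 but E2 = 1.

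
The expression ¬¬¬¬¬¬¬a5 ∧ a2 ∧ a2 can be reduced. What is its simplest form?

¬a5 ∧ a2

¬¬¬¬¬¬¬a5 ∧ a2 ∧ a2
= ¬¬¬¬¬a5 ∧ a2 ∧ a2   (double negation)
= ¬¬¬a5 ∧ a2 ∧ a2   (double negation)
= ¬a5 ∧ a2 ∧ a2   (double negation)
= ¬a5 ∧ a2   (idempotence)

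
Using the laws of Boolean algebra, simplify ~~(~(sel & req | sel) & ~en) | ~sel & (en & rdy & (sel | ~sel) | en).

~sel

~~(~(sel & req | sel) & ~en) | ~sel & (en & rdy & (sel | ~sel) | en)
= ~~(~(sel & req | sel) & ~en) | ~sel & (en & rdy | en)   — complement / identity
= ~(sel & req | sel) & ~en | ~sel & (en & rdy | en)   — double negation
= ~(sel & req | sel) & ~en | ~sel & en   — absorption
= ~sel & ~en | ~sel & en   — absorption
= ~sel   — distribution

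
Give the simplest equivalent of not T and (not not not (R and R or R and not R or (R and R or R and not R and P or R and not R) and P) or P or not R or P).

not T and (not not not (R and R or R and not R or (R and R or R and not R and P or R and not R) and P) or P or not R or P)
= not T and (not not not (R and R or R and not R or (R and R or R and not R) and P) or P or not R or P)   [absorption]
= not T and (not not not (R and R or R and not R) or P or not R or P)   [absorption]
= not T and (not (R and R or R and not R) or P or not R or P)   [double negation]
= not T and (not R or P or not R or P)   [distribution]
= not T and (not R or P)   [idempotence]

not T and (not R or P)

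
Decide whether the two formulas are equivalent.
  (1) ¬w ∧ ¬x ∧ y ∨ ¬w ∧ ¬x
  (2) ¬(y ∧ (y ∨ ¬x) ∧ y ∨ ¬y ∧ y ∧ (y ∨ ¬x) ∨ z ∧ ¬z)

E1: ¬w ∧ ¬x ∧ y ∨ ¬w ∧ ¬x
    = ¬w ∧ ¬x   (absorption)
E2: ¬(y ∧ (y ∨ ¬x) ∧ y ∨ ¬y ∧ y ∧ (y ∨ ¬x) ∨ z ∧ ¬z)
    = ¬(y ∧ (y ∨ ¬x) ∨ z ∧ ¬z)   (distribution)
    = ¬(y ∧ (y ∨ ¬x))   (complement / identity)
    = ¬y   (absorption)
These differ: at w=1, x=0, y=0, z=0, E1 = 0 but E2 = 1.

No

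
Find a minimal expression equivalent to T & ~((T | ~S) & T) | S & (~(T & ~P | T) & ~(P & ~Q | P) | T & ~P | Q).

T & ~((T | ~S) & T) | S & (~(T & ~P | T) & ~(P & ~Q | P) | T & ~P | Q)
= T & ~T | S & (~(T & ~P | T) & ~(P & ~Q | P) | T & ~P | Q)   [absorption]
= T & ~T | S & (~(T & ~P | T) & ~P | T & ~P | Q)   [absorption]
= T & ~T | S & (~T & ~P | T & ~P | Q)   [absorption]
= T & ~T | S & (~P | Q)   [distribution]
= S & (~P | Q)   [complement / identity]

S & (~P | Q)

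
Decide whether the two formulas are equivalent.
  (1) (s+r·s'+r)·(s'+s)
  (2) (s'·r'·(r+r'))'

E1: (s+r·s'+r)·(s'+s)
    = (s+r)·(s'+s)   (absorption)
    = s+r   (complement / identity)
E2: (s'·r'·(r+r'))'
    = (s'·r')'   (complement / identity)
    = s+r   (De Morgan)
Both reduce to s+r, so they are equivalent.

Yes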